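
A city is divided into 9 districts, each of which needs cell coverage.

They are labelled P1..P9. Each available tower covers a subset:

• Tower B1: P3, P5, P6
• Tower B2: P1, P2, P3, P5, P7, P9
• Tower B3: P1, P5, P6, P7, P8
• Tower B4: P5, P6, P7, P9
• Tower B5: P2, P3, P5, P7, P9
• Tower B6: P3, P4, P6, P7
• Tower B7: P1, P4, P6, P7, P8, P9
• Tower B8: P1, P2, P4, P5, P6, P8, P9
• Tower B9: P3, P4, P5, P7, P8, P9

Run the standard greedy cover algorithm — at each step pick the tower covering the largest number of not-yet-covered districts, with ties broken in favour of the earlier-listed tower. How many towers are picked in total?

2

Greedy: pick B8 (covers 7 new) → pick B2 (covers 2 new). Total picks: 2.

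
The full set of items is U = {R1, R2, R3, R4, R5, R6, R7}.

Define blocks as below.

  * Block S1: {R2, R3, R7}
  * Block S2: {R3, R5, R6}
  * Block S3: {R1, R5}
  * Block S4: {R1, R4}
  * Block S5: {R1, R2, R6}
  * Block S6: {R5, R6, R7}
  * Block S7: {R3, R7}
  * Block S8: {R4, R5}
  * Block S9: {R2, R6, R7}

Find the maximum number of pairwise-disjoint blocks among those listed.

S5, S7, S8 are pairwise disjoint (S5={R1,R2,R6}; S7={R3,R7}; S8={R4,R5}).
Every remaining block overlaps one of these, and no 4 of the listed blocks are pairwise disjoint, so 3 is the maximum.

3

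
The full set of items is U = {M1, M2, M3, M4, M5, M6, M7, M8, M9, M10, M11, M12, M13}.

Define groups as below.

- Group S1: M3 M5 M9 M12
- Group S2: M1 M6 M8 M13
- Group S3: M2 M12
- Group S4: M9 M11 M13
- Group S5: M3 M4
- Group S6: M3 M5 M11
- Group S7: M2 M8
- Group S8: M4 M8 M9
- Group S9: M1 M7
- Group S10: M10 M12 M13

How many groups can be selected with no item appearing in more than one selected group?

4

S3, S6, S8, S9 are pairwise disjoint (S3={M2,M12}; S6={M3,M5,M11}; S8={M4,M8,M9}; S9={M1,M7}).
Every remaining group overlaps one of these, and no 5 of the listed groups are pairwise disjoint, so 4 is the maximum.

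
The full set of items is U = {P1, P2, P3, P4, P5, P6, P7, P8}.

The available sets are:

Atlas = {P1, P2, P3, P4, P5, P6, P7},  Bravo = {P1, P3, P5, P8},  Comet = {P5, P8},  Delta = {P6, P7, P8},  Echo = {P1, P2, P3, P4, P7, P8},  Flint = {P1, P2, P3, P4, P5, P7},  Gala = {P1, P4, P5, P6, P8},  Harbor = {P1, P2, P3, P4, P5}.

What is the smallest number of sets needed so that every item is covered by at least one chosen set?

Take {Atlas, Gala}. Their union is {P1, P2, P3, P4, P5, P6, P7, P8}, which is all 8 items.
No single set has all 8 items (the largest, Atlas, has 7), so 2 is optimal.

2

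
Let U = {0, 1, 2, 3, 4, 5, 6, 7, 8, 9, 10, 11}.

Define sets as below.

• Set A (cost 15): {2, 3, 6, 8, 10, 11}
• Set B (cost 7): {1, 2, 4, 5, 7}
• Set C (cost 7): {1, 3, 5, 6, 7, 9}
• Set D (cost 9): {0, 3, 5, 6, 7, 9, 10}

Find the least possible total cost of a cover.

A, B, D together cover every point (A ∪ B ∪ D = {0, 1, 2, 3, 4, 5, 6, 7, 8, 9, 10, 11}); total cost 15 + 7 + 9 = 31.
The greedy pick C, B, D, A costs 38; no covering selection beats 31.

31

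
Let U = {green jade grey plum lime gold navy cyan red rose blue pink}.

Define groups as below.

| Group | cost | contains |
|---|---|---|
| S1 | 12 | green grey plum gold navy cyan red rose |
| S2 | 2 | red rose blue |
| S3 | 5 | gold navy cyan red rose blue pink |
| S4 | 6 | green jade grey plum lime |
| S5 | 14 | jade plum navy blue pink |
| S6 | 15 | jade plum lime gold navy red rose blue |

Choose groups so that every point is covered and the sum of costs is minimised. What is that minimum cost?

11

S3, S4 together cover every point (S3 ∪ S4 = {green, jade, grey, plum, lime, gold, navy, cyan, red, rose, blue, pink}); total cost 5 + 6 = 11.
The greedy pick S2, S4, S3 costs 13; no covering selection beats 11.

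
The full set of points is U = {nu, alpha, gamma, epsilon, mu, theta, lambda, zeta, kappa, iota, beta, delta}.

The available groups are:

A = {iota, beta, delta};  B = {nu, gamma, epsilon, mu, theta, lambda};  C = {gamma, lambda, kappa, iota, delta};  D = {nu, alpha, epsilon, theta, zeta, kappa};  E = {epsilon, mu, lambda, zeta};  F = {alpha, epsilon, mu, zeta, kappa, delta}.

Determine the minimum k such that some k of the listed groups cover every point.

A, B, and F cover everything between them: the union {nu, alpha, gamma, epsilon, mu, theta, lambda, zeta, kappa, iota, beta, delta} is all of U.
Only A contains beta, so A is forced; the remaining 9 points need at least 2 more groups (each remaining group adds at most 6) — so at least 3 groups are needed, and 3 is optimal.

3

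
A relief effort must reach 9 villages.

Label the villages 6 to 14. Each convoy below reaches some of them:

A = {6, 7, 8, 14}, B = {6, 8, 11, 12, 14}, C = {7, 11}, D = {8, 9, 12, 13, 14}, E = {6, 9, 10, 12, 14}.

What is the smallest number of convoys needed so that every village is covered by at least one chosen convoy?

C and D and E together: C ∪ D ∪ E = {6, 7, 8, 9, 10, 11, 12, 13, 14} — every village is covered.
Only E contains 10, so E is forced; the remaining 4 villages need at least 2 more convoys (each remaining convoy adds at most 2) — so at least 3 convoys are needed, and 3 is optimal.

3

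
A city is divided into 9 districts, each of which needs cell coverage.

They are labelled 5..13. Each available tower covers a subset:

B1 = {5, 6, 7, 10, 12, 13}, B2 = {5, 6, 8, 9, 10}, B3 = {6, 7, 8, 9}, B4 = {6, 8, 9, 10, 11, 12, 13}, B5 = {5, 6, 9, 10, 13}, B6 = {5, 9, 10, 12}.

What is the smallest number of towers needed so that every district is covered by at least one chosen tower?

2

Take {B1, B4}. Their union is {5, 6, 7, 8, 9, 10, 11, 12, 13}, which is all 9 districts.
No single tower has all 9 districts (the largest, B4, has 7), so 2 is optimal.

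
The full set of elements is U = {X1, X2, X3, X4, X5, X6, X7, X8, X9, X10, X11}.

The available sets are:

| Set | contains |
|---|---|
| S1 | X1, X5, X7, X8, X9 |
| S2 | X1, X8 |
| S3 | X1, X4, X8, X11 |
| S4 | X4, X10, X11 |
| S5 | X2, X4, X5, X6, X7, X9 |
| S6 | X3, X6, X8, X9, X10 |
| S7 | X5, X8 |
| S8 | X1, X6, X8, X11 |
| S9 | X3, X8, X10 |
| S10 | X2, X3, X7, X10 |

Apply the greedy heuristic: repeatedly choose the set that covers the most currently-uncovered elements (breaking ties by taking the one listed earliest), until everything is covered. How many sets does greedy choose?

3

Greedy: pick S5 (covers 6 new) → pick S3 (covers 3 new) → pick S6 (covers 2 new). Total picks: 3.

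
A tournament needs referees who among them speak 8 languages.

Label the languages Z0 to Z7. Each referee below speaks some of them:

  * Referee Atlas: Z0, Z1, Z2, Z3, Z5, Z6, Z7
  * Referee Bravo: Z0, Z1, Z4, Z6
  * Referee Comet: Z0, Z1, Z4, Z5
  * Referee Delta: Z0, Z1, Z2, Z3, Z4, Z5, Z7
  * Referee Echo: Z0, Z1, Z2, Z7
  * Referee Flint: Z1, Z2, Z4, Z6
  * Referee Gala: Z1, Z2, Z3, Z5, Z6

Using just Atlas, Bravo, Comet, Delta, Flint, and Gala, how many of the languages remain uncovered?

0

Union of Atlas, Bravo, Comet, Delta, Flint, Gala = {Z0, Z1, Z2, Z3, Z4, Z5, Z6, Z7} — that's every language, so 0 are uncovered.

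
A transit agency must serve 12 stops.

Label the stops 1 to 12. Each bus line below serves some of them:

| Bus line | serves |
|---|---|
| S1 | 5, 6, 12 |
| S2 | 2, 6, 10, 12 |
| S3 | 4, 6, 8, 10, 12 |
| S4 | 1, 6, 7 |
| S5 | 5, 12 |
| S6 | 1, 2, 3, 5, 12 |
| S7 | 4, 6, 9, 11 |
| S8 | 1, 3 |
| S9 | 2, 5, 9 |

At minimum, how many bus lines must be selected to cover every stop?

Take {S3, S4, S6, S7}. Their union is {1, 2, 3, 4, 5, 6, 7, 8, 9, 10, 11, 12}, which is all 12 stops.
Only S4 contains 7, so S4 is forced; the remaining 9 stops need at least 3 more bus lines (each remaining bus line adds at most 4) — so at least 4 bus lines are needed, and 4 is optimal.

4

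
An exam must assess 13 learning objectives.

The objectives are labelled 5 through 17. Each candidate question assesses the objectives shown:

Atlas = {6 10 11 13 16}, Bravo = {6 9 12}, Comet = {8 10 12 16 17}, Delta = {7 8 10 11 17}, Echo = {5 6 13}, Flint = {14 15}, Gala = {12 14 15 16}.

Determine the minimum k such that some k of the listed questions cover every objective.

4

Bravo and Delta and Echo and Gala together: Bravo ∪ Delta ∪ Echo ∪ Gala = {5, 6, 7, 8, 9, 10, 11, 12, 13, 14, 15, 16, 17} — every objective is covered.
No 3 of the 7 questions cover everything (all 35 combinations miss at least one objective), so 4 is optimal.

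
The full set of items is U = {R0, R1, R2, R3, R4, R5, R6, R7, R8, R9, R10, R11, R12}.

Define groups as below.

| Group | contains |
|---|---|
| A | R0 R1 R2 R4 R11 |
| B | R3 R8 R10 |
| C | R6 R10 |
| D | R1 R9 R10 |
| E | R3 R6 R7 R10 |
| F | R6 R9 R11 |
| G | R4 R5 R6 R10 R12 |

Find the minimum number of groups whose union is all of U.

5

Take {A, B, E, F, G}. Their union is {R0, R1, R2, R3, R4, R5, R6, R7, R8, R9, R10, R11, R12}, which is all 13 items.
No 4 of the 7 groups cover everything (all 35 combinations miss at least one item), so 5 is optimal.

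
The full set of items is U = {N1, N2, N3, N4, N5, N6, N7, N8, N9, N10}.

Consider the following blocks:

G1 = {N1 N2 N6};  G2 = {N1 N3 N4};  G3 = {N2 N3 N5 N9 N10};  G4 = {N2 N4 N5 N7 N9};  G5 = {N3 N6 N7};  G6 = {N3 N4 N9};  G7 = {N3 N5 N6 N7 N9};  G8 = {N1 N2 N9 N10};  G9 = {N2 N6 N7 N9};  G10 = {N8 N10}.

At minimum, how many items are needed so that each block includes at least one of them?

3

Take H = {N2, N3, N10}. Each listed block contains at least one of these, so H is a hitting set of size 3.
The blocks G2, G9, G10 are pairwise disjoint, so any hitting set needs a separate item for each — at least 3. Hence 3 is optimal.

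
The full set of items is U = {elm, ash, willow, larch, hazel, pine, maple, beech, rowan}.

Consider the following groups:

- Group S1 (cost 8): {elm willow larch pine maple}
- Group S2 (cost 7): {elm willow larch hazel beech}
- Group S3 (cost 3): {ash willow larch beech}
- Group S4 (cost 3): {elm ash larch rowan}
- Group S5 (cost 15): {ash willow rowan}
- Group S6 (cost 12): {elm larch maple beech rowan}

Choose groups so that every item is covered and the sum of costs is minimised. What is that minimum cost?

18

S1, S2, S4 together cover every item (S1 ∪ S2 ∪ S4 = {elm, ash, willow, larch, hazel, pine, maple, beech, rowan}); total cost 8 + 7 + 3 = 18.
The greedy pick S3, S4, S1, S2 costs 21; no covering selection beats 18.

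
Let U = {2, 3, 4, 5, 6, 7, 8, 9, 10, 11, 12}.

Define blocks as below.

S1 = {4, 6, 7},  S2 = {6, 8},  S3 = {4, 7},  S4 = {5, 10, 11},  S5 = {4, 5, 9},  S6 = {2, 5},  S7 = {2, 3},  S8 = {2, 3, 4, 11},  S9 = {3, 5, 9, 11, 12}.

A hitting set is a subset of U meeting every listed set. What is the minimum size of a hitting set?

Take H = {3, 5, 6, 7}. Each listed block contains at least one of these, so H is a hitting set of size 4.
The blocks S2, S3, S4, S7 are pairwise disjoint, so any hitting set needs a separate element for each — at least 4. Hence 4 is optimal.

4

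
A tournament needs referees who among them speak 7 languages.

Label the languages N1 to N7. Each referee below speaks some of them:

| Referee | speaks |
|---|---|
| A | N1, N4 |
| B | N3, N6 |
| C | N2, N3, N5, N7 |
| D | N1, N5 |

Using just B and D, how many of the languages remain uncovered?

Union of B, D = {N1, N3, N5, N6}.
Not covered: N2, N4, N7 — 3 languages.

3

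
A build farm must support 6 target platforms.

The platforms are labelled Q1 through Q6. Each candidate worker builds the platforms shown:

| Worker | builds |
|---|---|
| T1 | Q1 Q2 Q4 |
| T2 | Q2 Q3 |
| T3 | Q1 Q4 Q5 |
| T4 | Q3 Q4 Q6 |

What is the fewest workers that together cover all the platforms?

3

Take {T1, T3, T4}. Their union is {Q1, Q2, Q3, Q4, Q5, Q6}, which is all 6 platforms.
Only T3 contains Q5, so T3 is forced; the remaining 3 platforms need at least 2 more workers (each remaining worker adds at most 2) — so at least 3 workers are needed, and 3 is optimal.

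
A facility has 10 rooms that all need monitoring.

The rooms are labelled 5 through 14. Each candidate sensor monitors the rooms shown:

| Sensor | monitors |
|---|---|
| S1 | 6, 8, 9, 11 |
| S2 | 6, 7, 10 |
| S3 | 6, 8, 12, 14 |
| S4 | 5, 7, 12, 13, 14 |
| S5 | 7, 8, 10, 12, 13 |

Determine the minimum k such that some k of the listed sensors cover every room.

3

S1 and S4 and S5 together: S1 ∪ S4 ∪ S5 = {5, 6, 7, 8, 9, 10, 11, 12, 13, 14} — every room is covered.
Only S4 contains 5, so S4 is forced; the remaining 5 rooms need at least 2 more sensors (each remaining sensor adds at most 4) — so at least 3 sensors are needed, and 3 is optimal.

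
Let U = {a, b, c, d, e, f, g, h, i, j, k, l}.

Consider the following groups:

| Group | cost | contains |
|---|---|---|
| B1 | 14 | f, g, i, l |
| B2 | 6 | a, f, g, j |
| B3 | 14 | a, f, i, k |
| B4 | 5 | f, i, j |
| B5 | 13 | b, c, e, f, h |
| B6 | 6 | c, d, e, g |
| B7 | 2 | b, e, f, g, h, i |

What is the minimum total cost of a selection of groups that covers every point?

41

B1, B3, B4, B6, B7 together cover every point (B1 ∪ B3 ∪ B4 ∪ B6 ∪ B7 = {a, b, c, d, e, f, g, h, i, j, k, l}); total cost 14 + 14 + 5 + 6 + 2 = 41.
The greedy pick B7, B2, B6, B1, B3 costs 42; no covering selection beats 41.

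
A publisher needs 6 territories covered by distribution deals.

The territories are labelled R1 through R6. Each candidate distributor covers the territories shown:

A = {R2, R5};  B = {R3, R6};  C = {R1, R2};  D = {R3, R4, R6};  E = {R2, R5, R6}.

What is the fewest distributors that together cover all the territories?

3

Take {C, D, E}. Their union is {R1, R2, R3, R4, R5, R6}, which is all 6 territories.
Only C contains R1, so C is forced; the remaining 4 territories need at least 2 more distributors (each remaining distributor adds at most 3) — so at least 3 distributors are needed, and 3 is optimal.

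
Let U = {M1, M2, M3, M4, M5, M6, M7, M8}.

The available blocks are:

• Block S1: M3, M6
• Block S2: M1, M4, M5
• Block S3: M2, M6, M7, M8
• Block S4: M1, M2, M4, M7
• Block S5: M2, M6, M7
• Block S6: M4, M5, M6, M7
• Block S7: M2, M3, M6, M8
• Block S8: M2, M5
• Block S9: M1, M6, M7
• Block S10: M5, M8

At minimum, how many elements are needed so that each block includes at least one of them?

3

Take H = {M4, M5, M6}. Each listed block contains at least one of these, so H is a hitting set of size 3.
The blocks S1, S4, S10 are pairwise disjoint, so any hitting set needs a separate element for each — at least 3. Hence 3 is optimal.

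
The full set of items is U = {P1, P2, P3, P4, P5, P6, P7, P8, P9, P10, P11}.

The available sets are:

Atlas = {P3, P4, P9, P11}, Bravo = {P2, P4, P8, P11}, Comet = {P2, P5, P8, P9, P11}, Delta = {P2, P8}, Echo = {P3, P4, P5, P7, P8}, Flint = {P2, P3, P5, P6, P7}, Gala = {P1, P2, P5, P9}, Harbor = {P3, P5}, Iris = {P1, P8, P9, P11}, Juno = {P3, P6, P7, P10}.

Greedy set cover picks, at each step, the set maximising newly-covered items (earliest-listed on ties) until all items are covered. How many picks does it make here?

4

Greedy: pick Comet (covers 5 new) → pick Juno (covers 4 new) → pick Atlas (covers 1 new) → pick Gala (covers 1 new). Total picks: 4.
(The true minimum cover uses only 3 sets, so greedy is not optimal here.)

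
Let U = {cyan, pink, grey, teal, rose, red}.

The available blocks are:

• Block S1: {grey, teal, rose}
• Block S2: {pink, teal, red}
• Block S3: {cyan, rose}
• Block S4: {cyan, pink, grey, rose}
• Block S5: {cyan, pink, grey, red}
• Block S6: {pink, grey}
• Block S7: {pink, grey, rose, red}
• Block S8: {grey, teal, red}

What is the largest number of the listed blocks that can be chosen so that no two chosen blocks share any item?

S2, S3 are pairwise disjoint (S2={pink,teal,red}; S3={cyan,rose}).
Every remaining block overlaps one of these, and no 3 of the listed blocks are pairwise disjoint, so 2 is the maximum.

2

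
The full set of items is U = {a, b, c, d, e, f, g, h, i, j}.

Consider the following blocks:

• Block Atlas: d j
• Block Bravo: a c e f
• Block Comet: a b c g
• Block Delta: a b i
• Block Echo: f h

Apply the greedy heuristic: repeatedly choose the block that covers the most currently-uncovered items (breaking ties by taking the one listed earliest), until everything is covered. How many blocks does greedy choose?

Greedy: pick Bravo (covers 4 new) → pick Atlas (covers 2 new) → pick Comet (covers 2 new) → pick Delta (covers 1 new) → pick Echo (covers 1 new). Total picks: 5.

5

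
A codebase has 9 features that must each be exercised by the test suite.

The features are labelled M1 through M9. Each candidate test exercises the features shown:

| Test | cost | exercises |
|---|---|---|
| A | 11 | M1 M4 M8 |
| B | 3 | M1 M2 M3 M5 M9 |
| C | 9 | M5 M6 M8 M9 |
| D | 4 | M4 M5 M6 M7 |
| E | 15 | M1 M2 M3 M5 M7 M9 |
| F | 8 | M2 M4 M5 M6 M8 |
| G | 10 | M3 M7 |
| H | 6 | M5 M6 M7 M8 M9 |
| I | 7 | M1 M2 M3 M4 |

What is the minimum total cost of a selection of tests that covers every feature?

B, D, H together cover every feature (B ∪ D ∪ H = {M1, M2, M3, M4, M5, M6, M7, M8, M9}); total cost 3 + 4 + 6 = 13.
No covering selection has total cost below 13.

13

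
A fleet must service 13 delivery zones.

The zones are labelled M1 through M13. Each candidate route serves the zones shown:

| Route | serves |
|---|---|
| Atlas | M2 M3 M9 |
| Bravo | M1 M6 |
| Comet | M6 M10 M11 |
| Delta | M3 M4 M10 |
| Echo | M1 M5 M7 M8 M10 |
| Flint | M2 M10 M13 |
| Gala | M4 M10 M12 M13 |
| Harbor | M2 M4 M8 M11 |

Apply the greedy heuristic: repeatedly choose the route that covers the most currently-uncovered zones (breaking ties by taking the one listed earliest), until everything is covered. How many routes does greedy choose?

Greedy: pick Echo (covers 5 new) → pick Atlas (covers 3 new) → pick Gala (covers 3 new) → pick Comet (covers 2 new). Total picks: 4.

4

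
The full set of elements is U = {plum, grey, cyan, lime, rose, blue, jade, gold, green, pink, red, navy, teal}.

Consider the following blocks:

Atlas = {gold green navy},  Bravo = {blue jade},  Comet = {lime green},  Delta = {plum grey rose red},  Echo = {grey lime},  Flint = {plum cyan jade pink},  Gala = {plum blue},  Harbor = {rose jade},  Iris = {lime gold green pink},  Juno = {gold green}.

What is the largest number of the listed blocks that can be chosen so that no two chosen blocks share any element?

4

Atlas, Echo, Gala, Harbor are pairwise disjoint (Atlas={gold,green,navy}; Echo={grey,lime}; Gala={plum,blue}; Harbor={rose,jade}).
Every remaining block overlaps one of these, and no 5 of the listed blocks are pairwise disjoint, so 4 is the maximum.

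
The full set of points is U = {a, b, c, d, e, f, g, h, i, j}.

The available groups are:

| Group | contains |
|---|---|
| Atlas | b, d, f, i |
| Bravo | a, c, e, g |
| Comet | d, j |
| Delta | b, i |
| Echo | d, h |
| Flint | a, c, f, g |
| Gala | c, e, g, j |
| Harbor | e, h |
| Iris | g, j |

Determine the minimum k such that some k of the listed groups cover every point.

4

Atlas and Bravo and Comet and Harbor together: Atlas ∪ Bravo ∪ Comet ∪ Harbor = {a, b, c, d, e, f, g, h, i, j} — every point is covered.
No 3 of the 9 groups cover everything (all 84 combinations miss at least one point), so 4 is optimal.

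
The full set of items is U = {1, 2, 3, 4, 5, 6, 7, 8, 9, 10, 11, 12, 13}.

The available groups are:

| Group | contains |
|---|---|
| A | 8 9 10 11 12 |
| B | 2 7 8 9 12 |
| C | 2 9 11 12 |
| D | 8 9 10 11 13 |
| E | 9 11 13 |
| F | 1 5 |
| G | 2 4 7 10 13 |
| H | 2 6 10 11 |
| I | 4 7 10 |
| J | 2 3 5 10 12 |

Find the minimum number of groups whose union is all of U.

5

D, F, H, I, and J cover everything between them: the union {1, 2, 3, 4, 5, 6, 7, 8, 9, 10, 11, 12, 13} is all of U.
No 4 of the 10 groups cover everything (all 210 combinations miss at least one item), so 5 is optimal.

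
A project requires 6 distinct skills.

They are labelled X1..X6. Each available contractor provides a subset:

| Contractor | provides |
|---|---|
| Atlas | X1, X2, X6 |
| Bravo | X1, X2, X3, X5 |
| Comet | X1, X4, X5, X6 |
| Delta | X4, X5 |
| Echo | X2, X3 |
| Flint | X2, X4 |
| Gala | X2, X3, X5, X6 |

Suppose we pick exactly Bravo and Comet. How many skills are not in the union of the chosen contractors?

0

Union of Bravo, Comet = {X1, X2, X3, X4, X5, X6} — that's every skill, so 0 are uncovered.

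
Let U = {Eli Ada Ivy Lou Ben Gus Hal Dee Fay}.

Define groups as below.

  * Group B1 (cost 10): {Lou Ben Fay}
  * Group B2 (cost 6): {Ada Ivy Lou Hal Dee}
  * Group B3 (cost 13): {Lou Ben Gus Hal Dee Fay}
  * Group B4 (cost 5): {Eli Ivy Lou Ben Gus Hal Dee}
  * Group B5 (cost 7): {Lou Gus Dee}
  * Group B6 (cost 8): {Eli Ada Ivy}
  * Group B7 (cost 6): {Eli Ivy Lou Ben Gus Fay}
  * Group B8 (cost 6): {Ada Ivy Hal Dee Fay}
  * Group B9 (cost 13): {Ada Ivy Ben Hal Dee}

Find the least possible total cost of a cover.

B4, B8 together cover every element (B4 ∪ B8 = {Eli, Ada, Ivy, Lou, Ben, Gus, Hal, Dee, Fay}); total cost 5 + 6 = 11.
No covering selection has total cost below 11.

11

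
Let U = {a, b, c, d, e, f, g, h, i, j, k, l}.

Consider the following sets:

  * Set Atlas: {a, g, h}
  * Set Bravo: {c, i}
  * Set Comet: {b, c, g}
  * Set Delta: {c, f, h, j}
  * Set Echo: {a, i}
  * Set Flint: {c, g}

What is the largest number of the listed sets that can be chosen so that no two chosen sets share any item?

Delta, Echo are pairwise disjoint (Delta={c,f,h,j}; Echo={a,i}).
Every remaining set overlaps one of these, and no 3 of the listed sets are pairwise disjoint, so 2 is the maximum.

2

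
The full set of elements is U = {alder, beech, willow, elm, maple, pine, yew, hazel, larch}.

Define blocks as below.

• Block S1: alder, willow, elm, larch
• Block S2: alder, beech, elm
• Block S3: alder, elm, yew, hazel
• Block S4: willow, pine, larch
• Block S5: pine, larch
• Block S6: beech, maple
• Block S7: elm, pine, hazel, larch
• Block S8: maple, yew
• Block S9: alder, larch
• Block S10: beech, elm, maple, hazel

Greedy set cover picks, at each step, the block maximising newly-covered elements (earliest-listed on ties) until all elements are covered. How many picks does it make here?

Greedy: pick S1 (covers 4 new) → pick S10 (covers 3 new) → pick S3 (covers 1 new) → pick S4 (covers 1 new). Total picks: 4.
(The true minimum cover uses only 3 blocks, so greedy is not optimal here.)

4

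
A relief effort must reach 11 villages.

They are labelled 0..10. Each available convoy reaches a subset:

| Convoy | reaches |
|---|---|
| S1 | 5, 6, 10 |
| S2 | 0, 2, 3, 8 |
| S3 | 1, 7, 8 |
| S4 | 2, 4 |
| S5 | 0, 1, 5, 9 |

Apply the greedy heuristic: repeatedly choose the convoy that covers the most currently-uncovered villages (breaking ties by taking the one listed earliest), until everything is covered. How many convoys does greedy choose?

Greedy: pick S2 (covers 4 new) → pick S1 (covers 3 new) → pick S3 (covers 2 new) → pick S4 (covers 1 new) → pick S5 (covers 1 new). Total picks: 5.

5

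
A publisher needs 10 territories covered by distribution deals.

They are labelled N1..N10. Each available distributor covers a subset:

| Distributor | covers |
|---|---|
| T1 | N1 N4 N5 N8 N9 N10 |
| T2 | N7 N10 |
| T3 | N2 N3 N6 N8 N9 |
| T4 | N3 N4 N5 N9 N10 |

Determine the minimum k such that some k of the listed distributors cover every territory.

T1 and T2 and T3 together: T1 ∪ T2 ∪ T3 = {N1, N2, N3, N4, N5, N6, N7, N8, N9, N10} — every territory is covered.
Only T1 contains N1, so T1 is forced; the remaining 4 territories need at least 2 more distributors (each remaining distributor adds at most 3) — so at least 3 distributors are needed, and 3 is optimal.

3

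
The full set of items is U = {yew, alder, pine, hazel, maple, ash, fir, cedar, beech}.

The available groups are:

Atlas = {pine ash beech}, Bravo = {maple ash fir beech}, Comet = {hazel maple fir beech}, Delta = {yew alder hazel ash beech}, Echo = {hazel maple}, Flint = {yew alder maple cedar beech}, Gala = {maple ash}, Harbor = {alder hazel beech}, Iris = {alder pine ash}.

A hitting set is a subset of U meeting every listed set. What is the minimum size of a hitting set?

The 3 items {hazel, ash, cedar} hit every group.
No choice of 2 items meets every group, so 3 is the minimum.

3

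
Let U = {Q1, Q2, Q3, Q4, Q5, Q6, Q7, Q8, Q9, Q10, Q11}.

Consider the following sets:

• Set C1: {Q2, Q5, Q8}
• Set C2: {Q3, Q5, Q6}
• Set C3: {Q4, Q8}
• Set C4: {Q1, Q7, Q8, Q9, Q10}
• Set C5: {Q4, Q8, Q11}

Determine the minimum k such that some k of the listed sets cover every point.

C1, C2, C4, and C5 cover everything between them: the union {Q1, Q2, Q3, Q4, Q5, Q6, Q7, Q8, Q9, Q10, Q11} is all of U.
No 3 of the 5 sets cover everything (all 10 combinations miss at least one point), so 4 is optimal.

4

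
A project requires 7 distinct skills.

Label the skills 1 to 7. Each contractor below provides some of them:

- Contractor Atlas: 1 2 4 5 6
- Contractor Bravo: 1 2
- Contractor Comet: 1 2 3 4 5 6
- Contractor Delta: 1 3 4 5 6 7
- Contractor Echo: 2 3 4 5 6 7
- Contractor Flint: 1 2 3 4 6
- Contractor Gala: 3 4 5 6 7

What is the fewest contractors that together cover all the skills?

Delta and Echo together: Delta ∪ Echo = {1, 2, 3, 4, 5, 6, 7} — every skill is covered.
No single contractor has all 7 skills (the largest, Comet, has 6), so 2 is optimal.

2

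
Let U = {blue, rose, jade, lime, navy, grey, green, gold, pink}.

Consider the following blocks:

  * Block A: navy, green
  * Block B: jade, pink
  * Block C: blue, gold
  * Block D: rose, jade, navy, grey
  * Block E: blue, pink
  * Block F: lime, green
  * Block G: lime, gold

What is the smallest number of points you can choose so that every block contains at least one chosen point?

Take H = {navy, green, gold, pink}. Each listed block contains at least one of these, so H is a hitting set of size 4.
No choice of 3 points meets every block, so 4 is the minimum.

4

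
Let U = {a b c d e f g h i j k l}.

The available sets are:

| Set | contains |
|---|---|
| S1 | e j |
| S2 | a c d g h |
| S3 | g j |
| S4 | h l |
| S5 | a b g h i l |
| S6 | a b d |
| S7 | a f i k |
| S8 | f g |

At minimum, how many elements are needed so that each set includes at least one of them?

4

T = {a, e, g, l} meets every set (each contains at least one member of T), and |T| = 4.
The sets S1, S4, S6, S8 are pairwise disjoint, so any hitting set needs a separate element for each — at least 4. Hence 4 is optimal.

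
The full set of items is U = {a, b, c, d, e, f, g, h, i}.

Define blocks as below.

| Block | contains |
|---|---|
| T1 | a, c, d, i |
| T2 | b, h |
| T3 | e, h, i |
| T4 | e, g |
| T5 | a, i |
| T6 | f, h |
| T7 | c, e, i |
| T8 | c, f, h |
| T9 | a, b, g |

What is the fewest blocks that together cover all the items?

T1, T3, T6, and T9 cover everything between them: the union {a, b, c, d, e, f, g, h, i} is all of U.
Only T1 contains d, so T1 is forced; the remaining 5 items need at least 3 more blocks (each remaining block adds at most 2) — so at least 4 blocks are needed, and 4 is optimal.

4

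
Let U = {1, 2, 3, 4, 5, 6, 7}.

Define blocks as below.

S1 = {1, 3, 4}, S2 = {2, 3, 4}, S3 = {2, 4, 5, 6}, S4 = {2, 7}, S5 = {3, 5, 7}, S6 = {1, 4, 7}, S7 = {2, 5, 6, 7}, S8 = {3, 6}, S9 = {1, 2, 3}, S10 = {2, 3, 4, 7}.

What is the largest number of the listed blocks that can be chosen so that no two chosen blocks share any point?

2

S1, S7 are pairwise disjoint (S1={1,3,4}; S7={2,5,6,7}).
Every remaining block overlaps one of these, and no 3 of the listed blocks are pairwise disjoint, so 2 is the maximum.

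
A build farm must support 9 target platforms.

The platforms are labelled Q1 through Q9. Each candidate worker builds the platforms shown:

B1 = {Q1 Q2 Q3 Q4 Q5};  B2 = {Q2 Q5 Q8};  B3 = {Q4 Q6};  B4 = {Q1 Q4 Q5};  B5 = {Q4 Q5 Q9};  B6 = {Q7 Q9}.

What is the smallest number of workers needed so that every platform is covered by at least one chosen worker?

Take {B1, B2, B3, B6}. Their union is {Q1, Q2, Q3, Q4, Q5, Q6, Q7, Q8, Q9}, which is all 9 platforms.
No 3 of the 6 workers cover everything (all 20 combinations miss at least one platform), so 4 is optimal.

4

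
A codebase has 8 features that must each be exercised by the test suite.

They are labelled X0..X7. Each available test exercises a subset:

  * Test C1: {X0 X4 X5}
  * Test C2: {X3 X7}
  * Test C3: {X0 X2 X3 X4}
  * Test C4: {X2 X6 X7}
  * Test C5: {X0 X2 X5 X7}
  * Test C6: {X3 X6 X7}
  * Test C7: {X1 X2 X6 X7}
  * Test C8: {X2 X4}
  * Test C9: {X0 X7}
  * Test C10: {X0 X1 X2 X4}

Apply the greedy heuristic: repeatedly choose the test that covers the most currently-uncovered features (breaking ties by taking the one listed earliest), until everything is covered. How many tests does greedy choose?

3

Greedy: pick C3 (covers 4 new) → pick C7 (covers 3 new) → pick C1 (covers 1 new). Total picks: 3.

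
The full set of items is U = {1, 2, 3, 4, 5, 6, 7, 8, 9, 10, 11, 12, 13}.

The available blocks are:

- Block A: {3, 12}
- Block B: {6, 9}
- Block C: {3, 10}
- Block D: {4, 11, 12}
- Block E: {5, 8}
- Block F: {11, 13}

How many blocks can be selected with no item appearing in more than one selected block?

B, C, D, E are pairwise disjoint (B={6,9}; C={3,10}; D={4,11,12}; E={5,8}).
Every remaining block overlaps one of these, and no 5 of the listed blocks are pairwise disjoint, so 4 is the maximum.

4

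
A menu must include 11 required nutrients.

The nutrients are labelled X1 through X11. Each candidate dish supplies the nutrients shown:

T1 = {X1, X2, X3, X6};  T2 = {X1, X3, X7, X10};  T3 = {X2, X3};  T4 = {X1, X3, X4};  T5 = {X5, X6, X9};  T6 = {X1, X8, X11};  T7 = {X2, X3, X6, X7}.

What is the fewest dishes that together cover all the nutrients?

5

T1 and T2 and T4 and T5 and T6 together: T1 ∪ T2 ∪ T4 ∪ T5 ∪ T6 = {X1, X2, X3, X4, X5, X6, X7, X8, X9, X10, X11} — every nutrient is covered.
No 4 of the 7 dishes cover everything (all 35 combinations miss at least one nutrient), so 5 is optimal.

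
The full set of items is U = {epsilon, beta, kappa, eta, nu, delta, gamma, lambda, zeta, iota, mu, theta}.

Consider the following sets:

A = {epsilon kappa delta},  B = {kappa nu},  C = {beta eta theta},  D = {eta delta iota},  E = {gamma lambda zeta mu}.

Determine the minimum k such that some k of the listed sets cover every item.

A, B, C, D, and E cover everything between them: the union {epsilon, beta, kappa, eta, nu, delta, gamma, lambda, zeta, iota, mu, theta} is all of U.
No 4 of the 5 sets cover everything (all 5 combinations miss at least one item), so 5 is optimal.

5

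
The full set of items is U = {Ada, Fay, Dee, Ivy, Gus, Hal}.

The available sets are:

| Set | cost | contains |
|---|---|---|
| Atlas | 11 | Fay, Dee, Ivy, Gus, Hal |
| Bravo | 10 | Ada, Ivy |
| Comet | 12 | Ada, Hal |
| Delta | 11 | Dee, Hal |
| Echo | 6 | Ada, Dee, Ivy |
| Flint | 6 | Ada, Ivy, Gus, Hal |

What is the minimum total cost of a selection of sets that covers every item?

Atlas, Flint together cover every item (Atlas ∪ Flint = {Ada, Fay, Dee, Ivy, Gus, Hal}); total cost 11 + 6 = 17.
No covering selection has total cost below 17.

17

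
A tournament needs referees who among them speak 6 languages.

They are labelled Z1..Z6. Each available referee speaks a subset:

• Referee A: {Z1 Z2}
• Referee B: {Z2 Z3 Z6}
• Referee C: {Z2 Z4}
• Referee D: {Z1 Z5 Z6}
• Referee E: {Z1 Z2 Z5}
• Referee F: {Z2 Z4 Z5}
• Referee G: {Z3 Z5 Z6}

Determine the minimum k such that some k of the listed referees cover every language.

3

Take {B, C, E}. Their union is {Z1, Z2, Z3, Z4, Z5, Z6}, which is all 6 languages.
No 2 of the 7 referees cover everything (all 21 combinations miss at least one language), so 3 is optimal.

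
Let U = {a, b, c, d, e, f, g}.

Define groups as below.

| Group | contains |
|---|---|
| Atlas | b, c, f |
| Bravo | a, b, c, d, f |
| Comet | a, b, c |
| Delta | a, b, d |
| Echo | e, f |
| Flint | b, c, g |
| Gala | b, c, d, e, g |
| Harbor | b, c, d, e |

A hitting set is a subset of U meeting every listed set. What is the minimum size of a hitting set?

2

Take H = {b, f}. Each listed group contains at least one of these, so H is a hitting set of size 2.
The groups Comet, Echo are pairwise disjoint, so any hitting set needs a separate point for each — at least 2. Hence 2 is optimal.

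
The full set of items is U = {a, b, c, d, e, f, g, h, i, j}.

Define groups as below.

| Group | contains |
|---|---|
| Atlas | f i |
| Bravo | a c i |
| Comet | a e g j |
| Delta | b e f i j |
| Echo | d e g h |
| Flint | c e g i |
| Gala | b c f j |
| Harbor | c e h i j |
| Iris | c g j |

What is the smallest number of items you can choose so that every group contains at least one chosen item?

Take T = {d, i, j}. Each listed group contains at least one of these, so T is a hitting set of size 3.
No choice of 2 items meets every group, so 3 is the minimum.

3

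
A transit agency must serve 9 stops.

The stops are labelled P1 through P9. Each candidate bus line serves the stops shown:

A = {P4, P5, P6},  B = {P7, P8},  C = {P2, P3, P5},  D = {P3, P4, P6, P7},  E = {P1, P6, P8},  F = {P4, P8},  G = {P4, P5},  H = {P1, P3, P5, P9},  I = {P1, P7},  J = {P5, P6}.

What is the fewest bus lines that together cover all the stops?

4

C and D and E and H together: C ∪ D ∪ E ∪ H = {P1, P2, P3, P4, P5, P6, P7, P8, P9} — every stop is covered.
No 3 of the 10 bus lines cover everything (all 120 combinations miss at least one stop), so 4 is optimal.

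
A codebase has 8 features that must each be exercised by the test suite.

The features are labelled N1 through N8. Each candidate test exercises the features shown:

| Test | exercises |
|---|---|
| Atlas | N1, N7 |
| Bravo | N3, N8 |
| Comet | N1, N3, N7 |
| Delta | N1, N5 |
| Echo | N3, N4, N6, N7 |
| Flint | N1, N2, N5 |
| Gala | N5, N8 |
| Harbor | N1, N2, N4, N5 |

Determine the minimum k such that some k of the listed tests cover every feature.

Take {Echo, Flint, Gala}. Their union is {N1, N2, N3, N4, N5, N6, N7, N8}, which is all 8 features.
Only Echo contains N6, so Echo is forced; the remaining 4 features need at least 2 more tests (each remaining test adds at most 3) — so at least 3 tests are needed, and 3 is optimal.

3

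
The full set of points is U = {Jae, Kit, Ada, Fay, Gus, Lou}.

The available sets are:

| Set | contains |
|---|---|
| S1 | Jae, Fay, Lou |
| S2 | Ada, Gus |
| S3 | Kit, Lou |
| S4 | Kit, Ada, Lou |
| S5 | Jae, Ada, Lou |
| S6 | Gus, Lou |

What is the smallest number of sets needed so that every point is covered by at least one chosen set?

S1 and S4 and S6 together: S1 ∪ S4 ∪ S6 = {Jae, Kit, Ada, Fay, Gus, Lou} — every point is covered.
Only S1 contains Fay, so S1 is forced; the remaining 3 points need at least 2 more sets (each remaining set adds at most 2) — so at least 3 sets are needed, and 3 is optimal.

3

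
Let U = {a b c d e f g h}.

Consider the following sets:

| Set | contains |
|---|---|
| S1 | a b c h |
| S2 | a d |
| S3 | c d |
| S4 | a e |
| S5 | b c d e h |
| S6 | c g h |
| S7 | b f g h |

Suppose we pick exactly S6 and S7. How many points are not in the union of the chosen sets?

Union of S6, S7 = {b, c, f, g, h}.
Not covered: a, d, e — 3 points.

3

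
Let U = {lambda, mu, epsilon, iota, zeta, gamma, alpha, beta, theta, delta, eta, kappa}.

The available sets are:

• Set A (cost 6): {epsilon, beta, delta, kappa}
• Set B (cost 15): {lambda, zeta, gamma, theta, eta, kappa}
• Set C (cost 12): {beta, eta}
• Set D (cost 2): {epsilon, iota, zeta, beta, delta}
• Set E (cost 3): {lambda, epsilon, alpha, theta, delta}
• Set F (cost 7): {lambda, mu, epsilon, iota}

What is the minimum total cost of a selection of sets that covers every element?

B, D, E, F together cover every element (B ∪ D ∪ E ∪ F = {lambda, mu, epsilon, iota, zeta, gamma, alpha, beta, theta, delta, eta, kappa}); total cost 15 + 2 + 3 + 7 = 27.
No covering selection has total cost below 27.

27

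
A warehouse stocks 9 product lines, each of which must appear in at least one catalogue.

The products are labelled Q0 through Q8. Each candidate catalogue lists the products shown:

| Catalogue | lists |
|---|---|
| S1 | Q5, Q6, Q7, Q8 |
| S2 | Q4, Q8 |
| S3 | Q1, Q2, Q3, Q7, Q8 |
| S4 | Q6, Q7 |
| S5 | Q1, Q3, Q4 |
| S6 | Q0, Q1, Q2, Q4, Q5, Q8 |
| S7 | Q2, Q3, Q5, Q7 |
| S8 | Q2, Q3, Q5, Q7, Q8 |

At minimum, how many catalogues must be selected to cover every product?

S4 and S6 and S7 together: S4 ∪ S6 ∪ S7 = {Q0, Q1, Q2, Q3, Q4, Q5, Q6, Q7, Q8} — every product is covered.
Only S6 contains Q0, so S6 is forced; the remaining 3 products need at least 2 more catalogues (each remaining catalogue adds at most 2) — so at least 3 catalogues are needed, and 3 is optimal.

3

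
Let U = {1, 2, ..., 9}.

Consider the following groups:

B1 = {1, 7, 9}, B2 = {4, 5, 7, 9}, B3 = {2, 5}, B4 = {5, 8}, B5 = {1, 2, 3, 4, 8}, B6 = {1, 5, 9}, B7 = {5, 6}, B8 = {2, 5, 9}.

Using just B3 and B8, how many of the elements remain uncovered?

6

Union of B3, B8 = {2, 5, 9}.
Not covered: 1, 3, 4, 6, 7, 8 — 6 elements.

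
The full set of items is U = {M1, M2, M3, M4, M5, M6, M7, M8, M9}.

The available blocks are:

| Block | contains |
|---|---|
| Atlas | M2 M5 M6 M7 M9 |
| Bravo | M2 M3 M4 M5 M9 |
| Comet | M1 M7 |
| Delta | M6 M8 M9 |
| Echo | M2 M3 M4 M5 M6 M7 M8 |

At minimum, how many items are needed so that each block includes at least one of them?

H = {M7, M9} meets every block (each contains at least one member of H), and |H| = 2.
The blocks Comet, Delta are pairwise disjoint, so any hitting set needs a separate item for each — at least 2. Hence 2 is optimal.

2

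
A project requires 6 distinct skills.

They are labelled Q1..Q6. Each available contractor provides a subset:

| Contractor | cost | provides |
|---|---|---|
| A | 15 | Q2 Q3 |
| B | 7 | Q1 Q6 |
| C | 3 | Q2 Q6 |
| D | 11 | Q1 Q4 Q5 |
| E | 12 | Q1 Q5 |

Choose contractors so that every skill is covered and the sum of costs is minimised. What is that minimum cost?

A, C, D together cover every skill (A ∪ C ∪ D = {Q1, Q2, Q3, Q4, Q5, Q6}); total cost 15 + 3 + 11 = 29.
No covering selection has total cost below 29.

29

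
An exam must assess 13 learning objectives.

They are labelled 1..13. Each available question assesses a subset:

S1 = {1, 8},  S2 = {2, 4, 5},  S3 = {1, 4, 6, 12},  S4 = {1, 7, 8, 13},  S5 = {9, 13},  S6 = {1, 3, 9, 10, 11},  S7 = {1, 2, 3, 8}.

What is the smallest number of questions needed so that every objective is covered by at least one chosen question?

4

S2 and S3 and S4 and S6 together: S2 ∪ S3 ∪ S4 ∪ S6 = {1, 2, 3, 4, 5, 6, 7, 8, 9, 10, 11, 12, 13} — every objective is covered.
Only S3 contains 6, so S3 is forced; the remaining 9 objectives need at least 3 more questions (each remaining question adds at most 4) — so at least 4 questions are needed, and 4 is optimal.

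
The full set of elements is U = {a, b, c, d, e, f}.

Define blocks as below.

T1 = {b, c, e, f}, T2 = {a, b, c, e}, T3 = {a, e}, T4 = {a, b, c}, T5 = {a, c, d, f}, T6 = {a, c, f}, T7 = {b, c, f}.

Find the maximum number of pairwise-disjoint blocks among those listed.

T3, T7 are pairwise disjoint (T3={a,e}; T7={b,c,f}).
Every remaining block overlaps one of these, and no 3 of the listed blocks are pairwise disjoint, so 2 is the maximum.

2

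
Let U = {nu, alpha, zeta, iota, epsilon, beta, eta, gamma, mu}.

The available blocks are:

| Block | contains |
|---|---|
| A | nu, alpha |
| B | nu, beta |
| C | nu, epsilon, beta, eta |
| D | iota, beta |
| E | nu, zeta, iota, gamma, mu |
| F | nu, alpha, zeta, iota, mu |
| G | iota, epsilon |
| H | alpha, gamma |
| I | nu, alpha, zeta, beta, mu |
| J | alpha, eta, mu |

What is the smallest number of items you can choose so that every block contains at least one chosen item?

T = {nu, alpha, iota} meets every block (each contains at least one member of T), and |T| = 3.
The blocks B, G, J are pairwise disjoint, so any hitting set needs a separate item for each — at least 3. Hence 3 is optimal.

3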